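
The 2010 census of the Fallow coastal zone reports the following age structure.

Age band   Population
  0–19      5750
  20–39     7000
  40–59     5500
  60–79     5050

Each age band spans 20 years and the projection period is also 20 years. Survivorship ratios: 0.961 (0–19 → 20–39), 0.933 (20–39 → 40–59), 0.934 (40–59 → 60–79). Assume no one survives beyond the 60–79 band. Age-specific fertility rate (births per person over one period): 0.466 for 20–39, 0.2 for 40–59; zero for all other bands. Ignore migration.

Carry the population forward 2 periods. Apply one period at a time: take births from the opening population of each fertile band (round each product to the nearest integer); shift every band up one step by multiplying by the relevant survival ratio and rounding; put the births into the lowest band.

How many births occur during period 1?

Period 1:
Births: 7000 × 0.466 = 3262, 5500 × 0.2 = 1100 — total 4362
20–39: 5750 × 0.961 = 5526
40–59: 7000 × 0.933 = 6531
60–79: 5500 × 0.934 = 5137
→ [4362, 5526, 6531, 5137]

4362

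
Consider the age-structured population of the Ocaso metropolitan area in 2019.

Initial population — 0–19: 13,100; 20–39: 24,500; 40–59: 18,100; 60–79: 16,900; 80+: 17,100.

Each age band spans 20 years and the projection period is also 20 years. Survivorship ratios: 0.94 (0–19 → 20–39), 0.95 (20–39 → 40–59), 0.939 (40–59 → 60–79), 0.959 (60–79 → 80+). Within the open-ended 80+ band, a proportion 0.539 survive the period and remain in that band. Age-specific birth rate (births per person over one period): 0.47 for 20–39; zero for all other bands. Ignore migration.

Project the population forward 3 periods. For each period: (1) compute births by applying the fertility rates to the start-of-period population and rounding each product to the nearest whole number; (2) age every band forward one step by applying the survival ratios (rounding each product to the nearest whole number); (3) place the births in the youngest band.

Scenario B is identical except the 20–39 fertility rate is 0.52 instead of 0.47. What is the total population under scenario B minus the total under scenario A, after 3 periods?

Numbering the groups 1..5 from youngest to oldest:
[period 1]
Births: 24500 × 0.47 = 11515
Group 2: 13100 × 0.94 = 12314
Group 3: 24500 × 0.95 = 23275
Group 4: 18100 × 0.939 = 16996
Group 5: 16900 × 0.959 + 17100 × 0.539 = 16207 + 9217 = 25424
→ [11515, 12314, 23275, 16996, 25424]
[period 2]
Births: 12314 × 0.47 = 5788
Group 2: 11515 × 0.94 = 10824
Group 3: 12314 × 0.95 = 11698
Group 4: 23275 × 0.939 = 21855
Group 5: 16996 × 0.959 + 25424 × 0.539 = 16299 + 13704 = 30003
→ [5788, 10824, 11698, 21855, 30003]
[period 3]
Births: 10824 × 0.47 = 5087
Group 2: 5788 × 0.94 = 5441
Group 3: 10824 × 0.95 = 10283
Group 4: 11698 × 0.939 = 10984
Group 5: 21855 × 0.959 + 30003 × 0.539 = 20959 + 16172 = 37131
→ [5087, 5441, 10283, 10984, 37131]
Scenario A total after 3 periods: 68926
Scenario B projection —
[period 1]
Births: 24500 × 0.52 = 12740
Group 2: 13100 × 0.94 = 12314
Group 3: 24500 × 0.95 = 23275
Group 4: 18100 × 0.939 = 16996
Group 5: 16900 × 0.959 + 17100 × 0.539 = 16207 + 9217 = 25424
→ [12740, 12314, 23275, 16996, 25424]
[period 2]
Births: 12314 × 0.52 = 6403
Group 2: 12740 × 0.94 = 11976
Group 3: 12314 × 0.95 = 11698
Group 4: 23275 × 0.939 = 21855
Group 5: 16996 × 0.959 + 25424 × 0.539 = 16299 + 13704 = 30003
→ [6403, 11976, 11698, 21855, 30003]
[period 3]
Births: 11976 × 0.52 = 6228
Group 2: 6403 × 0.94 = 6019
Group 3: 11976 × 0.95 = 11377
Group 4: 11698 × 0.939 = 10984
Group 5: 21855 × 0.959 + 30003 × 0.539 = 20959 + 16172 = 37131
→ [6228, 6019, 11377, 10984, 37131]
Scenario B total after 3 periods: 71739
Difference B − A = 71739 − 68926 = 2813

2813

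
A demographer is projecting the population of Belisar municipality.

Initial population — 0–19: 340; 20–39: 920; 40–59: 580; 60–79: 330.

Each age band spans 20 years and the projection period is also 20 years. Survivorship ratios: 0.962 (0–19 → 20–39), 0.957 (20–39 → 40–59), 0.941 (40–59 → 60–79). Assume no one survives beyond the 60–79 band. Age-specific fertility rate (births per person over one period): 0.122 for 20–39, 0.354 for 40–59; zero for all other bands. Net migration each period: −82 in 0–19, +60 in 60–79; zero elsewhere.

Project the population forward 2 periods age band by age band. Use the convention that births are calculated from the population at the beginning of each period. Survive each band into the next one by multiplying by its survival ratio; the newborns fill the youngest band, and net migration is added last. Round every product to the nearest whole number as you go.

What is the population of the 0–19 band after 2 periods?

270

— Period 1 —
Births: 920 × 0.122 = 112 ; 580 × 0.354 = 205 → total 317
20–39: 340 × 0.962 = 327
40–59: 920 × 0.957 = 880
60–79: 580 × 0.941 = 546
Net migration: 0–19 − 82 → 235; 60–79 + 60 → 606
Population now: 0–19=235, 20–39=327, 40–59=880, 60–79=606
— Period 2 —
Births: 327 × 0.122 = 40 ; 880 × 0.354 = 312 → total 352
20–39: 235 × 0.962 = 226
40–59: 327 × 0.957 = 313
60–79: 880 × 0.941 = 828
Net migration: 0–19 − 82 → 270; 60–79 + 60 → 888
Population now: 0–19=270, 20–39=226, 40–59=313, 60–79=888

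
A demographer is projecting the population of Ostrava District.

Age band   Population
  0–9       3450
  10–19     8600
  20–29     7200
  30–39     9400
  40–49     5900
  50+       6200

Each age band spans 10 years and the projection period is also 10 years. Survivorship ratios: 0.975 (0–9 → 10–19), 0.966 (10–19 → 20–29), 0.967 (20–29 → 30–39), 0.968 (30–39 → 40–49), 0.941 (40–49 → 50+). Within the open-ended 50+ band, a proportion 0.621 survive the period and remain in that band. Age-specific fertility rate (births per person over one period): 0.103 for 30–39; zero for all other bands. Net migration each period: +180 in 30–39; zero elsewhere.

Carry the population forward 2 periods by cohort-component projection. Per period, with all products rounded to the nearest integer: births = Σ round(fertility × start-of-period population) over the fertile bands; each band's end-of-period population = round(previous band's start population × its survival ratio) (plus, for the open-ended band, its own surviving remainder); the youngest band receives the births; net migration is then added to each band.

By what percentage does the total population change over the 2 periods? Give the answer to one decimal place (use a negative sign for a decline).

-15.4

Call the bands 1 to 6, youngest first.
— Period 1 —
Births: 9400 * 0.103 = 968
Band 2: 3450 * 0.975 = 3364
Band 3: 8600 * 0.966 = 8308
Band 4: 7200 * 0.967 = 6962
Band 5: 9400 * 0.968 = 9099
Band 6: 5900 * 0.941 + 6200 * 0.621 = 5552 + 3850 = 9402
Net migration: Band 4 + 180 → 7142
End of period: [968, 3364, 8308, 7142, 9099, 9402]
— Period 2 —
Births: 7142 * 0.103 = 736
Band 2: 968 * 0.975 = 944
Band 3: 3364 * 0.966 = 3250
Band 4: 8308 * 0.967 = 8034
Band 5: 7142 * 0.968 = 6913
Band 6: 9099 * 0.941 + 9402 * 0.621 = 8562 + 5839 = 14401
Net migration: Band 4 + 180 → 8214
End of period: [736, 944, 3250, 8214, 6913, 14401]
Total: 40750 → 34458; change = -6292; percentage change = -15.4%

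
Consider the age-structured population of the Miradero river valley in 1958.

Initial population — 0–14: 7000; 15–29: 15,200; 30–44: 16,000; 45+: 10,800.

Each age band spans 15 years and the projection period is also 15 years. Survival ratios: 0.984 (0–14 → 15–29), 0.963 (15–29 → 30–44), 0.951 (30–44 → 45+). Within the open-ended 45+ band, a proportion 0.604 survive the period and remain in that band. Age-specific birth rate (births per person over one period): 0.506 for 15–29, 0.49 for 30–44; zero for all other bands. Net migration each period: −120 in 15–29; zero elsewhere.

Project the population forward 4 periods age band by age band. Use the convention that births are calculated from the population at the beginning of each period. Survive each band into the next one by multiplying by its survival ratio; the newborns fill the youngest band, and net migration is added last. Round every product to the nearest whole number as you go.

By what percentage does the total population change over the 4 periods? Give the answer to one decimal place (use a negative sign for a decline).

Period 1:
Births: 15200 × 0.506 = 7691, 16000 × 0.49 = 7840 → total 15531
15–29: 7000 × 0.984 = 6888
30–44: 15200 × 0.963 = 14638
45+: 16000 × 0.951 + 10800 × 0.604 = 15216 + 6523 = 21739
Net migration: 15–29 − 120 → 6768
End of period: [15531, 6768, 14638, 21739]
Period 2:
Births: 6768 × 0.506 = 3425, 14638 × 0.49 = 7173 → total 10598
15–29: 15531 × 0.984 = 15283
30–44: 6768 × 0.963 = 6518
45+: 14638 × 0.951 + 21739 × 0.604 = 13921 + 13130 = 27051
Net migration: 15–29 − 120 → 15163
End of period: [10598, 15163, 6518, 27051]
Period 3:
Births: 15163 × 0.506 = 7672, 6518 × 0.49 = 3194 → total 10866
15–29: 10598 × 0.984 = 10428
30–44: 15163 × 0.963 = 14602
45+: 6518 × 0.951 + 27051 × 0.604 = 6199 + 16339 = 22538
Net migration: 15–29 − 120 → 10308
End of period: [10866, 10308, 14602, 22538]
Period 4:
Births: 10308 × 0.506 = 5216, 14602 × 0.49 = 7155 → total 12371
15–29: 10866 × 0.984 = 10692
30–44: 10308 × 0.963 = 9927
45+: 14602 × 0.951 + 22538 × 0.604 = 13887 + 13613 = 27500
Net migration: 15–29 − 120 → 10572
End of period: [12371, 10572, 9927, 27500]
Total: 49000 → 60370; change = 11370; percentage change = 23.2%

23.2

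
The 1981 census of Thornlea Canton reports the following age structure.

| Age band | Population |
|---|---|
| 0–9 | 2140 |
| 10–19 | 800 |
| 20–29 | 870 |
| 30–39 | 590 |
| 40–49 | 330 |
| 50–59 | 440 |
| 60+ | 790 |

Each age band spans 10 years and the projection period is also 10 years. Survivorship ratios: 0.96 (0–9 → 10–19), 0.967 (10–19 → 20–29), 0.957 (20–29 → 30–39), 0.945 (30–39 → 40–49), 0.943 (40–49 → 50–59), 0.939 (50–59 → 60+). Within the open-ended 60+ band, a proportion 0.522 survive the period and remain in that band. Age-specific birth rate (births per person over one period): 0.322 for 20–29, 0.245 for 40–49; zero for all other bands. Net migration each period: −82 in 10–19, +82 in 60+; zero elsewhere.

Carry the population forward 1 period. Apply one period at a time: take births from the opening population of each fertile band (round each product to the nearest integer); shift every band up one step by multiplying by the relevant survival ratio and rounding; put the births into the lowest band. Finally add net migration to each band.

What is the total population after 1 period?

Period 1.
Births: 870 × 0.322 = 280 ; 330 × 0.245 = 81 — total 361
10–19: 2140 × 0.96 = 2054
20–29: 800 × 0.967 = 774
30–39: 870 × 0.957 = 833
40–49: 590 × 0.945 = 558
50–59: 330 × 0.943 = 311
60+: 440 × 0.939 + 790 × 0.522 = 413 + 412 = 825
Net migration: 10–19 − 82 → 1972; 60+ + 82 → 907
Giving 361 / 1972 / 774 / 833 / 558 / 311 / 907.
Total after period 1: 361 + 1972 + 774 + 833 + 558 + 311 + 907 = 5716

5716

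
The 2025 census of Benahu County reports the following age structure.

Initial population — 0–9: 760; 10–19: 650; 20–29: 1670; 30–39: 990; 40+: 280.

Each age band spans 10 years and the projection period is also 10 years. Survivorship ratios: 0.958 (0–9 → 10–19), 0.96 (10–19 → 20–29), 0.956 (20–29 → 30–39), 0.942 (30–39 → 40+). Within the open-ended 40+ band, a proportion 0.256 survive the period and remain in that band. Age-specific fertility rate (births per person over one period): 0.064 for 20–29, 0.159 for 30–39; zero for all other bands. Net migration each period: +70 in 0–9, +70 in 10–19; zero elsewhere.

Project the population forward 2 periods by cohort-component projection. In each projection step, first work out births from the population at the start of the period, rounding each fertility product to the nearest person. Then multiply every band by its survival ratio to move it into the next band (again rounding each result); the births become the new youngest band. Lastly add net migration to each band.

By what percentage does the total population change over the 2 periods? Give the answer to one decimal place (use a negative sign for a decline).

— Period 1 —
Births: 1670 × 0.064 = 107 ; 990 × 0.159 = 157 — total 264
10–19: 760 × 0.958 = 728
20–29: 650 × 0.96 = 624
30–39: 1670 × 0.956 = 1597
40+: 990 × 0.942 + 280 × 0.256 = 933 + 72 = 1005
Net migration: 0–9 + 70 → 334; 10–19 + 70 → 798
Giving 334 / 798 / 624 / 1597 / 1005.
— Period 2 —
Births: 624 × 0.064 = 40 ; 1597 × 0.159 = 254 — total 294
10–19: 334 × 0.958 = 320
20–29: 798 × 0.96 = 766
30–39: 624 × 0.956 = 597
40+: 1597 × 0.942 + 1005 × 0.256 = 1504 + 257 = 1761
Net migration: 0–9 + 70 → 364; 10–19 + 70 → 390
Giving 364 / 390 / 766 / 597 / 1761.
Total: 4350 → 3878; change = -472; percentage change = -10.9%

-10.9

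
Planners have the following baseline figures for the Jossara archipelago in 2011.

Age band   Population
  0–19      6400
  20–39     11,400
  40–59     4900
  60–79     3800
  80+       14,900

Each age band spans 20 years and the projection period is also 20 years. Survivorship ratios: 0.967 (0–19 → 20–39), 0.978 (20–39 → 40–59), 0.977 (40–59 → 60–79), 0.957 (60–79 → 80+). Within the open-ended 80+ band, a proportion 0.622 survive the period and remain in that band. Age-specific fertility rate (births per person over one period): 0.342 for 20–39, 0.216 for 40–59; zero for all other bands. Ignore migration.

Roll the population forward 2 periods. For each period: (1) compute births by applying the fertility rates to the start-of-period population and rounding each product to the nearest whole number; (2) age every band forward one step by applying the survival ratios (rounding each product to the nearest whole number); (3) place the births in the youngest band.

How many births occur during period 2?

Numbering the groups 1..5 from youngest to oldest:
Period 1.
Births: 11400 * 0.342 = 3899, 4900 * 0.216 = 1058 — total 4957
Group 2: 6400 * 0.967 = 6189
Group 3: 11400 * 0.978 = 11149
Group 4: 4900 * 0.977 = 4787
Group 5: 3800 * 0.957 + 14900 * 0.622 = 3637 + 9268 = 12905
End of period: [4957, 6189, 11149, 4787, 12905]
Period 2.
Births: 6189 * 0.342 = 2117, 11149 * 0.216 = 2408 — total 4525
Group 2: 4957 * 0.967 = 4793
Group 3: 6189 * 0.978 = 6053
Group 4: 11149 * 0.977 = 10893
Group 5: 4787 * 0.957 + 12905 * 0.622 = 4581 + 8027 = 12608
End of period: [4525, 4793, 6053, 10893, 12608]

4525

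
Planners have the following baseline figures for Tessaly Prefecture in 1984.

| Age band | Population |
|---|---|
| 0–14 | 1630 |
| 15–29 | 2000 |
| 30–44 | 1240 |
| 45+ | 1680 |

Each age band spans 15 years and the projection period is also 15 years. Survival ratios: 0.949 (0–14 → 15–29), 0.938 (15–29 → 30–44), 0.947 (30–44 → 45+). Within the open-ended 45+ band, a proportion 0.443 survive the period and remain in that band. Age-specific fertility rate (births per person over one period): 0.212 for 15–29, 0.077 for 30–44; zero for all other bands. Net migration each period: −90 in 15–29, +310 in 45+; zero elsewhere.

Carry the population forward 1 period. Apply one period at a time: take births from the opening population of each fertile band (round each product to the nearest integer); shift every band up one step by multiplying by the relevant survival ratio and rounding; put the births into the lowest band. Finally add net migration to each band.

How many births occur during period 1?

After projecting period 1:
Births: 2000 × 0.212 = 424, 1240 × 0.077 = 95 — total 519
15–29: 1630 × 0.949 = 1547
30–44: 2000 × 0.938 = 1876
45+: 1240 × 0.947 + 1680 × 0.443 = 1174 + 744 = 1918
Net migration: 15–29 − 90 → 1457; 45+ + 310 → 2228
Giving 519 / 1457 / 1876 / 2228.

519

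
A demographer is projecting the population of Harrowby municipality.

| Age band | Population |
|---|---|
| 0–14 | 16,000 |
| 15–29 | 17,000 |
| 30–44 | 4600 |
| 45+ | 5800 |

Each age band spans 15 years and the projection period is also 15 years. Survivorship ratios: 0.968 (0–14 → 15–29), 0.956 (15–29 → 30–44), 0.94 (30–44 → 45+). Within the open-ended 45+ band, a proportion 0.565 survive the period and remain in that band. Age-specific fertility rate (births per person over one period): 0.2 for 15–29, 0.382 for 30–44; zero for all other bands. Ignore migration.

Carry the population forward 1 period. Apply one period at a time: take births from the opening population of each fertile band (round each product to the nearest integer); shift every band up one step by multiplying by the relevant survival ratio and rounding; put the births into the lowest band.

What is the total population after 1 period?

Period 1.
Births: 17000 × 0.2 = 3400 ; 4600 × 0.382 = 1757 ⇒ total 5157
15–29: 16000 × 0.968 = 15488
30–44: 17000 × 0.956 = 16252
45+: 4600 × 0.94 + 5800 × 0.565 = 4324 + 3277 = 7601
→ [5157, 15488, 16252, 7601]
Total after period 1: 5157 + 15488 + 16252 + 7601 = 44498

44498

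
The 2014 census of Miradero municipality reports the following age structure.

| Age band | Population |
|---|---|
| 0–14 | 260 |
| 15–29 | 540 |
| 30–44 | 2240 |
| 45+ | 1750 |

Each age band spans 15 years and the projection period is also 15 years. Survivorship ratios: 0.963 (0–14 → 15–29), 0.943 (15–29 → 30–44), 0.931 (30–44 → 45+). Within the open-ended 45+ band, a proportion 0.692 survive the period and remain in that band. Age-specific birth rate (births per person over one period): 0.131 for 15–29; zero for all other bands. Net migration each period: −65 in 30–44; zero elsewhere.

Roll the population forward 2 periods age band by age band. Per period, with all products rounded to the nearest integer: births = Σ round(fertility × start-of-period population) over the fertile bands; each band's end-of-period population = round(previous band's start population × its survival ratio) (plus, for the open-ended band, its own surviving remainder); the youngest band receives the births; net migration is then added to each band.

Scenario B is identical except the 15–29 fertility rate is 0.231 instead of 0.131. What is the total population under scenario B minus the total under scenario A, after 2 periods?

77

Call the groups 1 to 4, youngest first.
Period 1.
Births: 540 × 0.131 = 71
Group 2: 260 × 0.963 = 250
Group 3: 540 × 0.943 = 509
Group 4: 2240 × 0.931 + 1750 × 0.692 = 2085 + 1211 = 3296
Net migration: Group 3 − 65 → 444
Giving 71 / 250 / 444 / 3296.
Period 2.
Births: 250 × 0.131 = 33
Group 2: 71 × 0.963 = 68
Group 3: 250 × 0.943 = 236
Group 4: 444 × 0.931 + 3296 × 0.692 = 413 + 2281 = 2694
Net migration: Group 3 − 65 → 171
Giving 33 / 68 / 171 / 2694.
Scenario A total after 2 periods: 2966
Scenario B projection —
Period 1.
Births: 540 × 0.231 = 125
Group 2: 260 × 0.963 = 250
Group 3: 540 × 0.943 = 509
Group 4: 2240 × 0.931 + 1750 × 0.692 = 2085 + 1211 = 3296
Net migration: Group 3 − 65 → 444
Giving 125 / 250 / 444 / 3296.
Period 2.
Births: 250 × 0.231 = 58
Group 2: 125 × 0.963 = 120
Group 3: 250 × 0.943 = 236
Group 4: 444 × 0.931 + 3296 × 0.692 = 413 + 2281 = 2694
Net migration: Group 3 − 65 → 171
Giving 58 / 120 / 171 / 2694.
Scenario B total after 2 periods: 3043
Difference B − A = 3043 − 2966 = 77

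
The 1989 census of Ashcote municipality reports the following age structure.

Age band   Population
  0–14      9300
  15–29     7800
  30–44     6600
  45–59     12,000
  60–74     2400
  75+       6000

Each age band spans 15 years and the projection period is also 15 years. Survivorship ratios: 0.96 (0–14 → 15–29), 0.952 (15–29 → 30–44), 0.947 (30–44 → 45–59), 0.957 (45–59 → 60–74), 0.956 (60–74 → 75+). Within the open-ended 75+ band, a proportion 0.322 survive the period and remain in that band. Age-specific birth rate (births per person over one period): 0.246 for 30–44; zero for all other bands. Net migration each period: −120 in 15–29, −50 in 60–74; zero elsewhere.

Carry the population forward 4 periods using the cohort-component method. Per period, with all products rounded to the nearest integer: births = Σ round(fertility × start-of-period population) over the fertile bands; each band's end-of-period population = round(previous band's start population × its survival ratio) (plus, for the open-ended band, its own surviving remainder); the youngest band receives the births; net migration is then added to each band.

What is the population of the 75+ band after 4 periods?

After projecting period 1:
Births: 6600 * 0.246 = 1624
15–29: 9300 * 0.96 = 8928
30–44: 7800 * 0.952 = 7426
45–59: 6600 * 0.947 = 6250
60–74: 12000 * 0.957 = 11484
75+: 2400 * 0.956 + 6000 * 0.322 = 2294 + 1932 = 4226
Net migration: 15–29 − 120 → 8808; 60–74 − 50 → 11434
End of period: [1624, 8808, 7426, 6250, 11434, 4226]
After projecting period 2:
Births: 7426 * 0.246 = 1827
15–29: 1624 * 0.96 = 1559
30–44: 8808 * 0.952 = 8385
45–59: 7426 * 0.947 = 7032
60–74: 6250 * 0.957 = 5981
75+: 11434 * 0.956 + 4226 * 0.322 = 10931 + 1361 = 12292
Net migration: 15–29 − 120 → 1439; 60–74 − 50 → 5931
End of period: [1827, 1439, 8385, 7032, 5931, 12292]
After projecting period 3:
Births: 8385 * 0.246 = 2063
15–29: 1827 * 0.96 = 1754
30–44: 1439 * 0.952 = 1370
45–59: 8385 * 0.947 = 7941
60–74: 7032 * 0.957 = 6730
75+: 5931 * 0.956 + 12292 * 0.322 = 5670 + 3958 = 9628
Net migration: 15–29 − 120 → 1634; 60–74 − 50 → 6680
End of period: [2063, 1634, 1370, 7941, 6680, 9628]
After projecting period 4:
Births: 1370 * 0.246 = 337
15–29: 2063 * 0.96 = 1980
30–44: 1634 * 0.952 = 1556
45–59: 1370 * 0.947 = 1297
60–74: 7941 * 0.957 = 7600
75+: 6680 * 0.956 + 9628 * 0.322 = 6386 + 3100 = 9486
Net migration: 15–29 − 120 → 1860; 60–74 − 50 → 7550
End of period: [337, 1860, 1556, 1297, 7550, 9486]

9486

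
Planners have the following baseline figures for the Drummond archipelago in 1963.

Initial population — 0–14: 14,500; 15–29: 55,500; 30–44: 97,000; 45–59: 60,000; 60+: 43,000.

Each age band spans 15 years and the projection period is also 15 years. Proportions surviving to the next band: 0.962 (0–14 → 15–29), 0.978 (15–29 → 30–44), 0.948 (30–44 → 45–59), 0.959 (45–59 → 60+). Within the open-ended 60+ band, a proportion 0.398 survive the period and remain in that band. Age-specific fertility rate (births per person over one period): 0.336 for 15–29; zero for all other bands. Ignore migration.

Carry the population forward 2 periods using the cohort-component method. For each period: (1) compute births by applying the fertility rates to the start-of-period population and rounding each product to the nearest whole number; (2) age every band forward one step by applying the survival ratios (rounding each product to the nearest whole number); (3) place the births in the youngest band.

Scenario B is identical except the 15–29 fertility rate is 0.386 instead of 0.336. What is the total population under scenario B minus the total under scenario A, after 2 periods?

3367

Call the bands 1 to 5, youngest first.
After projecting period 1:
Births: 55500 × 0.336 = 18648
Band 2: 14500 × 0.962 = 13949
Band 3: 55500 × 0.978 = 54279
Band 4: 97000 × 0.948 = 91956
Band 5: 60000 × 0.959 + 43000 × 0.398 = 57540 + 17114 = 74654
Giving 18648 / 13949 / 54279 / 91956 / 74654.
After projecting period 2:
Births: 13949 × 0.336 = 4687
Band 2: 18648 × 0.962 = 17939
Band 3: 13949 × 0.978 = 13642
Band 4: 54279 × 0.948 = 51456
Band 5: 91956 × 0.959 + 74654 × 0.398 = 88186 + 29712 = 117898
Giving 4687 / 17939 / 13642 / 51456 / 117898.
Scenario A total after 2 periods: 205622
Scenario B projection —
After projecting period 1:
Births: 55500 × 0.386 = 21423
Band 2: 14500 × 0.962 = 13949
Band 3: 55500 × 0.978 = 54279
Band 4: 97000 × 0.948 = 91956
Band 5: 60000 × 0.959 + 43000 × 0.398 = 57540 + 17114 = 74654
Giving 21423 / 13949 / 54279 / 91956 / 74654.
After projecting period 2:
Births: 13949 × 0.386 = 5384
Band 2: 21423 × 0.962 = 20609
Band 3: 13949 × 0.978 = 13642
Band 4: 54279 × 0.948 = 51456
Band 5: 91956 × 0.959 + 74654 × 0.398 = 88186 + 29712 = 117898
Giving 5384 / 20609 / 13642 / 51456 / 117898.
Scenario B total after 2 periods: 208989
Difference B − A = 208989 − 205622 = 3367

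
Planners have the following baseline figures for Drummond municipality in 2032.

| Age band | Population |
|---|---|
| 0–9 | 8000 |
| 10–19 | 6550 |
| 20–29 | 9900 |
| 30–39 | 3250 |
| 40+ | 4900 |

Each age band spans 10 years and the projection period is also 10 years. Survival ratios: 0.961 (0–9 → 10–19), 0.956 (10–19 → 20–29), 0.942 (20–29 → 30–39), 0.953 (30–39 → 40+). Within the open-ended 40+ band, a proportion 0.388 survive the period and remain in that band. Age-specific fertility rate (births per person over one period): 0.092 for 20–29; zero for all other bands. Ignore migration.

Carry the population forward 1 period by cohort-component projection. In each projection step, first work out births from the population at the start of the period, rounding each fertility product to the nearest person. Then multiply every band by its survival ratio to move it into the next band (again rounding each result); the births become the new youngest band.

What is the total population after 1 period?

[period 1]
Births: 9900 * 0.092 = 911
10–19: 8000 * 0.961 = 7688
20–29: 6550 * 0.956 = 6262
30–39: 9900 * 0.942 = 9326
40+: 3250 * 0.953 + 4900 * 0.388 = 3097 + 1901 = 4998
End of period: [911, 7688, 6262, 9326, 4998]
Total after period 1: 911 + 7688 + 6262 + 9326 + 4998 = 29185

29185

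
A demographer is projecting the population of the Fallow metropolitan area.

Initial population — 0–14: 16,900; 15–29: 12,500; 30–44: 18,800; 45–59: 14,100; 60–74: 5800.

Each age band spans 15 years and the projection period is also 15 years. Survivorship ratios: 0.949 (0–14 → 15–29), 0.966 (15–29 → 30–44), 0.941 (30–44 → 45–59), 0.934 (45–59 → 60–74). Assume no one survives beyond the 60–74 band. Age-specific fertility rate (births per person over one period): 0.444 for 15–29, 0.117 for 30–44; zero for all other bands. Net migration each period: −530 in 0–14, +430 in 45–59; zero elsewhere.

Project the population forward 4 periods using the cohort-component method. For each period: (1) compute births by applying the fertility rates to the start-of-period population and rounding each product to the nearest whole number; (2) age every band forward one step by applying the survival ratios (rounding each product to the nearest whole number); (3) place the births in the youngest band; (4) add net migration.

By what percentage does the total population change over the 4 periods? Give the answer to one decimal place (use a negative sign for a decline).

Numbering the bands 1..5 from youngest to oldest:
— Period 1 —
Births: 12500 * 0.444 = 5550, 18800 * 0.117 = 2200 ⇒ total 7750
Band 2: 16900 * 0.949 = 16038
Band 3: 12500 * 0.966 = 12075
Band 4: 18800 * 0.941 = 17691
Band 5: 14100 * 0.934 = 13169
Net migration: Band 1 − 530 → 7220; Band 4 + 430 → 18121
→ [7220, 16038, 12075, 18121, 13169]
— Period 2 —
Births: 16038 * 0.444 = 7121, 12075 * 0.117 = 1413 ⇒ total 8534
Band 2: 7220 * 0.949 = 6852
Band 3: 16038 * 0.966 = 15493
Band 4: 12075 * 0.941 = 11363
Band 5: 18121 * 0.934 = 16925
Net migration: Band 1 − 530 → 8004; Band 4 + 430 → 11793
→ [8004, 6852, 15493, 11793, 16925]
— Period 3 —
Births: 6852 * 0.444 = 3042, 15493 * 0.117 = 1813 ⇒ total 4855
Band 2: 8004 * 0.949 = 7596
Band 3: 6852 * 0.966 = 6619
Band 4: 15493 * 0.941 = 14579
Band 5: 11793 * 0.934 = 11015
Net migration: Band 1 − 530 → 4325; Band 4 + 430 → 15009
→ [4325, 7596, 6619, 15009, 11015]
— Period 4 —
Births: 7596 * 0.444 = 3373, 6619 * 0.117 = 774 ⇒ total 4147
Band 2: 4325 * 0.949 = 4104
Band 3: 7596 * 0.966 = 7338
Band 4: 6619 * 0.941 = 6228
Band 5: 15009 * 0.934 = 14018
Net migration: Band 1 − 530 → 3617; Band 4 + 430 → 6658
→ [3617, 4104, 7338, 6658, 14018]
Total: 68100 → 35735; change = -32365; percentage change = -47.5%

-47.5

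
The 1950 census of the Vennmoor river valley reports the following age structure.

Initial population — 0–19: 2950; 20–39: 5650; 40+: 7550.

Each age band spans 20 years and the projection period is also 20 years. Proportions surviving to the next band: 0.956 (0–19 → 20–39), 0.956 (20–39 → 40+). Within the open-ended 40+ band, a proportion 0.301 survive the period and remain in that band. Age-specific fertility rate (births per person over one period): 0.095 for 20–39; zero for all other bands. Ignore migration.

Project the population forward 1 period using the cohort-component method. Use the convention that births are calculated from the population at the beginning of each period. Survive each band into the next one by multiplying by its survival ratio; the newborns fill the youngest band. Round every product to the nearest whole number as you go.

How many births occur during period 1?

Numbering the bands 1..3 from youngest to oldest:
[period 1]
Births: 5650 × 0.095 = 537
Band 2: 2950 × 0.956 = 2820
Band 3: 5650 × 0.956 + 7550 × 0.301 = 5401 + 2273 = 7674
Giving 537 / 2820 / 7674.

537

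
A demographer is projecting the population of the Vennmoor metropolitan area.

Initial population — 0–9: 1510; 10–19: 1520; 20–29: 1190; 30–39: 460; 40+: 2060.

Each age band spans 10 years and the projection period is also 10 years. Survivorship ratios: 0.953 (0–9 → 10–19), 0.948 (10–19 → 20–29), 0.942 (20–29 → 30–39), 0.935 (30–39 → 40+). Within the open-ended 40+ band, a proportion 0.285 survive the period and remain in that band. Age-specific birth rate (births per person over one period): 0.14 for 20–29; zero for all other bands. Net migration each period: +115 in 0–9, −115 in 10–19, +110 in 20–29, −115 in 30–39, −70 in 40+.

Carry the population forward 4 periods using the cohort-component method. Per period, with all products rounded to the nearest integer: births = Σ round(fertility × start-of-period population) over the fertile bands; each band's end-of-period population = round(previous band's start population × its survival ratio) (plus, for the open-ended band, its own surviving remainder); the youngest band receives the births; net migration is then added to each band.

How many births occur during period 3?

Numbering the bands 1..5 from youngest to oldest:
— Period 1 —
Births: 1190 * 0.14 = 167
Band 2: 1510 * 0.953 = 1439
Band 3: 1520 * 0.948 = 1441
Band 4: 1190 * 0.942 = 1121
Band 5: 460 * 0.935 + 2060 * 0.285 = 430 + 587 = 1017
Net migration: Band 1 + 115 → 282; Band 2 − 115 → 1324; Band 3 + 110 → 1551; Band 4 − 115 → 1006; Band 5 − 70 → 947
End of period: [282, 1324, 1551, 1006, 947]
— Period 2 —
Births: 1551 * 0.14 = 217
Band 2: 282 * 0.953 = 269
Band 3: 1324 * 0.948 = 1255
Band 4: 1551 * 0.942 = 1461
Band 5: 1006 * 0.935 + 947 * 0.285 = 941 + 270 = 1211
Net migration: Band 1 + 115 → 332; Band 2 − 115 → 154; Band 3 + 110 → 1365; Band 4 − 115 → 1346; Band 5 − 70 → 1141
End of period: [332, 154, 1365, 1346, 1141]
— Period 3 —
Births: 1365 * 0.14 = 191
Band 2: 332 * 0.953 = 316
Band 3: 154 * 0.948 = 146
Band 4: 1365 * 0.942 = 1286
Band 5: 1346 * 0.935 + 1141 * 0.285 = 1259 + 325 = 1584
Net migration: Band 1 + 115 → 306; Band 2 − 115 → 201; Band 3 + 110 → 256; Band 4 − 115 → 1171; Band 5 − 70 → 1514
End of period: [306, 201, 256, 1171, 1514]

191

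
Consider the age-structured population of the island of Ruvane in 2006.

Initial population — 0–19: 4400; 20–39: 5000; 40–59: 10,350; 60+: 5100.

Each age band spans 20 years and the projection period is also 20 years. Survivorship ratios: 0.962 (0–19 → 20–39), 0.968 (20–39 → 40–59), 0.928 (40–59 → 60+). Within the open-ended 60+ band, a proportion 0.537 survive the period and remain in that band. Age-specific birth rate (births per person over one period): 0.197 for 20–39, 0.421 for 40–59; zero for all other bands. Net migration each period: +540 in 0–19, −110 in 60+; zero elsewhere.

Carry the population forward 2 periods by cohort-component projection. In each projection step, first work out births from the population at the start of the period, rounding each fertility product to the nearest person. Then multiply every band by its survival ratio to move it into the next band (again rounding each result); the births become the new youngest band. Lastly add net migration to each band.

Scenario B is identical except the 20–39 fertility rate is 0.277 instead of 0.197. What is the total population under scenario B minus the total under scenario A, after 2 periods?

724

(Groups numbered youngest = 1 to oldest = 4.)
[period 1]
Births: 5000 × 0.197 = 985, 10350 × 0.421 = 4357 → total 5342
Group 2: 4400 × 0.962 = 4233
Group 3: 5000 × 0.968 = 4840
Group 4: 10350 × 0.928 + 5100 × 0.537 = 9605 + 2739 = 12344
Net migration: Group 1 + 540 → 5882; Group 4 − 110 → 12234
Population now: 0–19=5882, 20–39=4233, 40–59=4840, 60+=12234
[period 2]
Births: 4233 × 0.197 = 834, 4840 × 0.421 = 2038 → total 2872
Group 2: 5882 × 0.962 = 5658
Group 3: 4233 × 0.968 = 4098
Group 4: 4840 × 0.928 + 12234 × 0.537 = 4492 + 6570 = 11062
Net migration: Group 1 + 540 → 3412; Group 4 − 110 → 10952
Population now: 0–19=3412, 20–39=5658, 40–59=4098, 60+=10952
Scenario A total after 2 periods: 24120
Scenario B projection —
[period 1]
Births: 5000 × 0.277 = 1385, 10350 × 0.421 = 4357 → total 5742
Group 2: 4400 × 0.962 = 4233
Group 3: 5000 × 0.968 = 4840
Group 4: 10350 × 0.928 + 5100 × 0.537 = 9605 + 2739 = 12344
Net migration: Group 1 + 540 → 6282; Group 4 − 110 → 12234
Population now: 0–19=6282, 20–39=4233, 40–59=4840, 60+=12234
[period 2]
Births: 4233 × 0.277 = 1173, 4840 × 0.421 = 2038 → total 3211
Group 2: 6282 × 0.962 = 6043
Group 3: 4233 × 0.968 = 4098
Group 4: 4840 × 0.928 + 12234 × 0.537 = 4492 + 6570 = 11062
Net migration: Group 1 + 540 → 3751; Group 4 − 110 → 10952
Population now: 0–19=3751, 20–39=6043, 40–59=4098, 60+=10952
Scenario B total after 2 periods: 24844
Difference B − A = 24844 − 24120 = 724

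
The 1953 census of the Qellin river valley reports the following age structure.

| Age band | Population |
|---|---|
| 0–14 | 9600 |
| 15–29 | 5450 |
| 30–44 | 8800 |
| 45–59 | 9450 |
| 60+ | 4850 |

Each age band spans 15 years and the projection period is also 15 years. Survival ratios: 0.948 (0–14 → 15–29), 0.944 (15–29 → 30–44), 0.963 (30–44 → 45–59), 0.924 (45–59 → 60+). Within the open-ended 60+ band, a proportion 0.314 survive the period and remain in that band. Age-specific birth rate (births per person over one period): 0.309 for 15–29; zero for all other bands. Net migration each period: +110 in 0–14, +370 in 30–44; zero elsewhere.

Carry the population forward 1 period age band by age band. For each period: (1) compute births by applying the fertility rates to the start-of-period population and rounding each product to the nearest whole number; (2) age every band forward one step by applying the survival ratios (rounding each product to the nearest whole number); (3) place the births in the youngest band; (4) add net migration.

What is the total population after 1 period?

35139

Numbering the bands 1..5 from youngest to oldest:
Period 1.
Births: 5450 × 0.309 = 1684
Band 2: 9600 × 0.948 = 9101
Band 3: 5450 × 0.944 = 5145
Band 4: 8800 × 0.963 = 8474
Band 5: 9450 × 0.924 + 4850 × 0.314 = 8732 + 1523 = 10255
Net migration: Band 1 + 110 → 1794; Band 3 + 370 → 5515
End of period: [1794, 9101, 5515, 8474, 10255]
Total after period 1: 1794 + 9101 + 5515 + 8474 + 10255 = 35139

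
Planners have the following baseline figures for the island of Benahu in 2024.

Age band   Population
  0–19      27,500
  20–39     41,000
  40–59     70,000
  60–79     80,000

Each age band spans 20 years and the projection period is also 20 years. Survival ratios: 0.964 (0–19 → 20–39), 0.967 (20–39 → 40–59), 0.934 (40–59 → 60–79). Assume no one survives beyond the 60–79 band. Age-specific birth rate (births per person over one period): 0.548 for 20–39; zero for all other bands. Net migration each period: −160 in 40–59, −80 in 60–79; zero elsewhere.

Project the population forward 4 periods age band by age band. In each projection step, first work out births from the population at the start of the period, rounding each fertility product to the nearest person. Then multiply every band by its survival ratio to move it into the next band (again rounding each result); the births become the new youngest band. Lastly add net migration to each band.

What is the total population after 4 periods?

Numbering the bands 1..4 from youngest to oldest:
— Period 1 —
Births: 41000 × 0.548 = 22468
Band 2: 27500 × 0.964 = 26510
Band 3: 41000 × 0.967 = 39647
Band 4: 70000 × 0.934 = 65380
Net migration: Band 3 − 160 → 39487; Band 4 − 80 → 65300
End of period: [22468, 26510, 39487, 65300]
— Period 2 —
Births: 26510 × 0.548 = 14527
Band 2: 22468 × 0.964 = 21659
Band 3: 26510 × 0.967 = 25635
Band 4: 39487 × 0.934 = 36881
Net migration: Band 3 − 160 → 25475; Band 4 − 80 → 36801
End of period: [14527, 21659, 25475, 36801]
— Period 3 —
Births: 21659 × 0.548 = 11869
Band 2: 14527 × 0.964 = 14004
Band 3: 21659 × 0.967 = 20944
Band 4: 25475 × 0.934 = 23794
Net migration: Band 3 − 160 → 20784; Band 4 − 80 → 23714
End of period: [11869, 14004, 20784, 23714]
— Period 4 —
Births: 14004 × 0.548 = 7674
Band 2: 11869 × 0.964 = 11442
Band 3: 14004 × 0.967 = 13542
Band 4: 20784 × 0.934 = 19412
Net migration: Band 3 − 160 → 13382; Band 4 − 80 → 19332
End of period: [7674, 11442, 13382, 19332]
Total after period 4: 7674 + 11442 + 13382 + 19332 = 51830

51830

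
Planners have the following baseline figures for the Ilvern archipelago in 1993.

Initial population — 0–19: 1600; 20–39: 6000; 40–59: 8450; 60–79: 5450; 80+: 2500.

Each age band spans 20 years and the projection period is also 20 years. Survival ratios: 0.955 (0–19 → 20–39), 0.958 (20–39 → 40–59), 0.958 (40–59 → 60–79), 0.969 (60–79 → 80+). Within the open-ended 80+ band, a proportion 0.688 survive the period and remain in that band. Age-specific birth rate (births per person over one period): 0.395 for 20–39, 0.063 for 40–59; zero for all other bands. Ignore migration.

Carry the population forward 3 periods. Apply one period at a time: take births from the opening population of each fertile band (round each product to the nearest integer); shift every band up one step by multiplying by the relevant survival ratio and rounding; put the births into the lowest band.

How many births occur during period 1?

2902

Period 1:
Births: 6000 × 0.395 = 2370, 8450 × 0.063 = 532 → 2902
20–39: 1600 × 0.955 = 1528
40–59: 6000 × 0.958 = 5748
60–79: 8450 × 0.958 = 8095
80+: 5450 × 0.969 + 2500 × 0.688 = 5281 + 1720 = 7001
Population now: 0–19=2902, 20–39=1528, 40–59=5748, 60–79=8095, 80+=7001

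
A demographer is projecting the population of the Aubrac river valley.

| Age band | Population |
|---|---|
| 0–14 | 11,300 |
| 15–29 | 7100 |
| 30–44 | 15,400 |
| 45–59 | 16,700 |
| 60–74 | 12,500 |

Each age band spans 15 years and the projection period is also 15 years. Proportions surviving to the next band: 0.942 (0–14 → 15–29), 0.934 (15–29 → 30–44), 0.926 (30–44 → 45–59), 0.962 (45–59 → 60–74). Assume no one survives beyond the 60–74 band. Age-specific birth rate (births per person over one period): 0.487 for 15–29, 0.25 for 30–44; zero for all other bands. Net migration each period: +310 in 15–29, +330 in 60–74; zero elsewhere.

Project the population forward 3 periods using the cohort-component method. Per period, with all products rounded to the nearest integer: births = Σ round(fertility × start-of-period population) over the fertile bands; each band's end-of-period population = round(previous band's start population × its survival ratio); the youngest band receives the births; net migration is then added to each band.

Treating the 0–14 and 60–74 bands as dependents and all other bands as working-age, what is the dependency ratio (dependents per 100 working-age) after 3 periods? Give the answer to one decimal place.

Numbering the groups 1..5 from youngest to oldest:
— Period 1 —
Births: 7100 * 0.487 = 3458 ; 15400 * 0.25 = 3850 → 7308
Group 2: 11300 * 0.942 = 10645
Group 3: 7100 * 0.934 = 6631
Group 4: 15400 * 0.926 = 14260
Group 5: 16700 * 0.962 = 16065
Net migration: Group 2 + 310 → 10955; Group 5 + 330 → 16395
Giving 7308 / 10955 / 6631 / 14260 / 16395.
— Period 2 —
Births: 10955 * 0.487 = 5335 ; 6631 * 0.25 = 1658 → 6993
Group 2: 7308 * 0.942 = 6884
Group 3: 10955 * 0.934 = 10232
Group 4: 6631 * 0.926 = 6140
Group 5: 14260 * 0.962 = 13718
Net migration: Group 2 + 310 → 7194; Group 5 + 330 → 14048
Giving 6993 / 7194 / 10232 / 6140 / 14048.
— Period 3 —
Births: 7194 * 0.487 = 3503 ; 10232 * 0.25 = 2558 → 6061
Group 2: 6993 * 0.942 = 6587
Group 3: 7194 * 0.934 = 6719
Group 4: 10232 * 0.926 = 9475
Group 5: 6140 * 0.962 = 5907
Net migration: Group 2 + 310 → 6897; Group 5 + 330 → 6237
Giving 6061 / 6897 / 6719 / 9475 / 6237.
Dependents (band 0–14 + band 60–74) = 6061 + 6237 = 12298; working-age = 23091; ratio = 12298/23091 × 100 = 53.3

53.3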